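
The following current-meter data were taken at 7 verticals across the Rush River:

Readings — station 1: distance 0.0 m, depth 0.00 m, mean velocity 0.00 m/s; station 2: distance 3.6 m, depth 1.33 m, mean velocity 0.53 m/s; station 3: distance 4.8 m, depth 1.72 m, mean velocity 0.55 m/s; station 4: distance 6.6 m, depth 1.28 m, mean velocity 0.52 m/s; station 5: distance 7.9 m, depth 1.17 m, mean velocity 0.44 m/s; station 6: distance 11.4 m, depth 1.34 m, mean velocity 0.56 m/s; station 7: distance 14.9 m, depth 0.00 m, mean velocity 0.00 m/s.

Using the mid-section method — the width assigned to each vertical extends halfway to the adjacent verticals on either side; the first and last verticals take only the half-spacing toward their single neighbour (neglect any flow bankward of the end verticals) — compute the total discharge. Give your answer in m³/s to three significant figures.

w_2 = (4.8 − 0.0)/2 = 2.4 m; q_2 = 0.53 × 1.33 × 2.4 = 1.692 m³/s
w_3 = (6.6 − 3.6)/2 = 1.5 m; q_3 = 0.55 × 1.72 × 1.5 = 1.419 m³/s
w_4 = (7.9 − 4.8)/2 = 1.55 m; q_4 = 0.52 × 1.28 × 1.55 = 1.032 m³/s
w_5 = (11.4 − 6.6)/2 = 2.4 m; q_5 = 0.44 × 1.17 × 2.4 = 1.236 m³/s
w_6 = (14.9 − 7.9)/2 = 3.5 m; q_6 = 0.56 × 1.34 × 3.5 = 2.626 m³/s
Stations 1, 7 contribute zero (depth or velocity is 0).
Q = Σ qᵢ = 8.004 m³/s

8.00 m³/s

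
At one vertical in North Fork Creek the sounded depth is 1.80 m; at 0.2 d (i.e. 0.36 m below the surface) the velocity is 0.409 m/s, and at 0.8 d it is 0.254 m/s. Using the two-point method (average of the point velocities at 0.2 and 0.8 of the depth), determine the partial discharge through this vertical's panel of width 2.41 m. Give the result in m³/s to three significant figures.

1.44 m³/s

v̄ = (0.409 + 0.254) / 2 = 0.3315 m/s
q = v̄ × d × w = 0.3315 × 1.80 × 2.41 = 1.438 m³/s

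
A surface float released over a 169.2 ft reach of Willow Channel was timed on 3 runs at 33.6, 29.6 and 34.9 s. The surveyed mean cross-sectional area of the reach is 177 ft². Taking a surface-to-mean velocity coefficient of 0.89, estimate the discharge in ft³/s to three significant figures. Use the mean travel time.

t̄ = (33.6 + 29.6 + 34.9) / 3 = 32.7 s
v_surface = L / t̄ = 169.2 / 32.7 = 5.174 ft/s
v_mean = 0.89 × 5.174 = 4.605 ft/s
Q = A × v_mean = 177 × 4.605 = 815.1 ft³/s

815 ft³/s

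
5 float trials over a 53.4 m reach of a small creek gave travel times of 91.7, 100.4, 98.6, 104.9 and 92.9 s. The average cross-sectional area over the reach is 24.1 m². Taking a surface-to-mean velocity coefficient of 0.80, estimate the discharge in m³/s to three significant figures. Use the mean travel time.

t̄ = (91.7 + 100.4 + 98.6 + 104.9 + 92.9) / 5 = 97.7 s
v_surface = L / t̄ = 53.4 / 97.7 = 0.5466 m/s
v_mean = 0.80 × 0.5466 = 0.4373 m/s
Q = A × v_mean = 24.1 × 0.4373 = 10.54 m³/s

10.5 m³/s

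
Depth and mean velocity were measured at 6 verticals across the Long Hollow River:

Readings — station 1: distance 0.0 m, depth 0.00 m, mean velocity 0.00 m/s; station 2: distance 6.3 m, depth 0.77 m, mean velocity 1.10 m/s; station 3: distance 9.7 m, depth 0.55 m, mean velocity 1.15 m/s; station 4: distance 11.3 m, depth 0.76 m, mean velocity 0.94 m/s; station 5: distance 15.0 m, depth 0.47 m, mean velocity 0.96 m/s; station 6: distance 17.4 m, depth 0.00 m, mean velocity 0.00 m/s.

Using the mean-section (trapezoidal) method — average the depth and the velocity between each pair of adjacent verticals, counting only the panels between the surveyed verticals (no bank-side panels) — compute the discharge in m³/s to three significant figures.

Panel 1-2: Δb = 6.3 m, d̄ = (0.00+0.77)/2 = 0.385, v̄ = (0.00+1.10)/2 = 0.55 → q = 6.3×0.385×0.55 = 1.334 m³/s
Panel 2-3: Δb = 3.4 m, d̄ = (0.77+0.55)/2 = 0.66, v̄ = (1.10+1.15)/2 = 1.125 → q = 3.4×0.66×1.125 = 2.525 m³/s
Panel 3-4: Δb = 1.6 m, d̄ = (0.55+0.76)/2 = 0.655, v̄ = (1.15+0.94)/2 = 1.045 → q = 1.6×0.655×1.045 = 1.095 m³/s
Panel 4-5: Δb = 3.7 m, d̄ = (0.76+0.47)/2 = 0.615, v̄ = (0.94+0.96)/2 = 0.95 → q = 3.7×0.615×0.95 = 2.162 m³/s
Panel 5-6: Δb = 2.4 m, d̄ = (0.47+0.00)/2 = 0.235, v̄ = (0.96+0.00)/2 = 0.48 → q = 2.4×0.235×0.48 = 0.2707 m³/s
Q = Σ q = 7.386 m³/s

7.39 m³/s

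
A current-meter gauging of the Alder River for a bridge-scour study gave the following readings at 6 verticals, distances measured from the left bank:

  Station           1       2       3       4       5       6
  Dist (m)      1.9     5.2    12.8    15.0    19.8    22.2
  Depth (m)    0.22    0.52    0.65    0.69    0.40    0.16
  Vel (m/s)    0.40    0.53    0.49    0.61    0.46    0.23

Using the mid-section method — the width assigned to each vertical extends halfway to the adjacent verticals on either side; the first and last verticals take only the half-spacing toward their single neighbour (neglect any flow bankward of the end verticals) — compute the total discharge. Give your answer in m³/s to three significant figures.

w_1 = (5.2 − 1.9)/2 = 1.65 m; q_1 = 0.40 × 0.22 × 1.65 = 0.1452 m³/s
w_2 = (12.8 − 1.9)/2 = 5.45 m; q_2 = 0.53 × 0.52 × 5.45 = 1.502 m³/s
w_3 = (15.0 − 5.2)/2 = 4.9 m; q_3 = 0.49 × 0.65 × 4.9 = 1.561 m³/s
w_4 = (19.8 − 12.8)/2 = 3.5 m; q_4 = 0.61 × 0.69 × 3.5 = 1.473 m³/s
w_5 = (22.2 − 15.0)/2 = 3.6 m; q_5 = 0.46 × 0.40 × 3.6 = 0.6624 m³/s
w_6 = (22.2 − 19.8)/2 = 1.2 m; q_6 = 0.23 × 0.16 × 1.2 = 0.04416 m³/s
Q = Σ qᵢ = 5.388 m³/s

5.39 m³/s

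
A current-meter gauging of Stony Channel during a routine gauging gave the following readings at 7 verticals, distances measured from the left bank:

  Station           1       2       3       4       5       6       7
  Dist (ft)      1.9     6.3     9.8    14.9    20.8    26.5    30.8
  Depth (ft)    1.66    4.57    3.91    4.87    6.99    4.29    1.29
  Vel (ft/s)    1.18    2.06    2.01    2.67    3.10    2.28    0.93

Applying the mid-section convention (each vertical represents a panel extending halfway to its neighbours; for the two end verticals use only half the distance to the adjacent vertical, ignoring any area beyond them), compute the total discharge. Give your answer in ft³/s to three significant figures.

w_1 = (6.3 − 1.9)/2 = 2.2 ft; q_1 = 1.18 × 1.66 × 2.2 = 4.309 ft³/s
w_2 = (9.8 − 1.9)/2 = 3.95 ft; q_2 = 2.06 × 4.57 × 3.95 = 37.19 ft³/s
w_3 = (14.9 − 6.3)/2 = 4.3 ft; q_3 = 2.01 × 3.91 × 4.3 = 33.79 ft³/s
w_4 = (20.8 − 9.8)/2 = 5.5 ft; q_4 = 2.67 × 4.87 × 5.5 = 71.52 ft³/s
w_5 = (26.5 − 14.9)/2 = 5.8 ft; q_5 = 3.10 × 6.99 × 5.8 = 125.7 ft³/s
w_6 = (30.8 − 20.8)/2 = 5 ft; q_6 = 2.28 × 4.29 × 5 = 48.91 ft³/s
w_7 = (30.8 − 26.5)/2 = 2.15 ft; q_7 = 0.93 × 1.29 × 2.15 = 2.579 ft³/s
Q = Σ qᵢ = 324.0 ft³/s

324 ft³/s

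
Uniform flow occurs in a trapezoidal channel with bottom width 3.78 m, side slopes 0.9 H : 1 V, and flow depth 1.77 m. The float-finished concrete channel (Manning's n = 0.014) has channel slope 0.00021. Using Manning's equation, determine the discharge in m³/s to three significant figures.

A = (b + z·y)·y = (3.78 + 0.9×1.77)×1.77 = 9.510 m²
P = b + 2y√(1+z²) = 3.78 + 2×1.77×√(1+0.9²) = 8.543 m
R = A/P = 9.510/8.543 = 1.113 m
Q = (1/n)·A·R^(2/3)·S^(1/2) = (1/0.014) × 9.510 × 1.113^(2/3) × 0.00021^(1/2) = 10.57 m³/s

10.6 m³/s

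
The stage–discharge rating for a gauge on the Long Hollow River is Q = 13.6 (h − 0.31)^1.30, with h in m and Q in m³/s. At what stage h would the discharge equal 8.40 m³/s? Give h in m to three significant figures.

h − h₀ = (Q/C)^(1/b) = (8.40/13.6)^(1/1.30) = 0.6903 m
h = 0.31 + 0.6903 = 1.000 m

1.00 m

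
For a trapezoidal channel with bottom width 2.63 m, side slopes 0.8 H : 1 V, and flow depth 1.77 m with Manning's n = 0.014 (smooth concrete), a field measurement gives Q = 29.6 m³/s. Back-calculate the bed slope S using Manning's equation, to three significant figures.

A = (b + z·y)·y = (2.63 + 0.8×1.77)×1.77 = 7.161 m²
P = b + 2y√(1+z²) = 2.63 + 2×1.77×√(1+0.8²) = 7.163 m
R = A/P = 7.161/7.163 = 0.9997 m
S = (Q·n / (1·A·R^(2/3)))² = (29.6×0.014 / (1×7.161×0.9998))² = 0.003350

0.00335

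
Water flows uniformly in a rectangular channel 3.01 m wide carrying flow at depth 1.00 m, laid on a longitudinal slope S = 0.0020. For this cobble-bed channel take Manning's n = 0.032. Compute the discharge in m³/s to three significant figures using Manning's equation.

3.00 m³/s

A = b·y = 3.01 × 1.00 = 3.010 m²
P = b + 2y = 3.01 + 2×1.00 = 5.010 m
R = A/P = 3.010/5.010 = 0.6008 m
Q = (1/n)·A·R^(2/3)·S^(1/2) = (1/0.032) × 3.010 × 0.6008^(2/3) × 0.0020^(1/2) = 2.995 m³/s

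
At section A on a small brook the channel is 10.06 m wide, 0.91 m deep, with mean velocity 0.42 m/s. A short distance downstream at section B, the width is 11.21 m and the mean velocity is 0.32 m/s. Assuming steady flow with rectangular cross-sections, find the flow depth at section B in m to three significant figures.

Q = A₁V₁ = (10.06×0.91) × 0.42 = 3.845 m³/s
d₂ = Q/(b₂ V₂) = 3.845/(11.21×0.32) = 1.072 m

1.07 m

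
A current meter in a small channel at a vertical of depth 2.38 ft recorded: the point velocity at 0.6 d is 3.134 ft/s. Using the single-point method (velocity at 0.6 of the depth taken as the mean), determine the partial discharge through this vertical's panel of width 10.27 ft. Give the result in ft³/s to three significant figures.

76.6 ft³/s

v̄ = v₀.₆ = 3.134 ft/s
q = v̄ × d × w = 3.134 × 2.38 × 10.27 = 76.60 ft³/s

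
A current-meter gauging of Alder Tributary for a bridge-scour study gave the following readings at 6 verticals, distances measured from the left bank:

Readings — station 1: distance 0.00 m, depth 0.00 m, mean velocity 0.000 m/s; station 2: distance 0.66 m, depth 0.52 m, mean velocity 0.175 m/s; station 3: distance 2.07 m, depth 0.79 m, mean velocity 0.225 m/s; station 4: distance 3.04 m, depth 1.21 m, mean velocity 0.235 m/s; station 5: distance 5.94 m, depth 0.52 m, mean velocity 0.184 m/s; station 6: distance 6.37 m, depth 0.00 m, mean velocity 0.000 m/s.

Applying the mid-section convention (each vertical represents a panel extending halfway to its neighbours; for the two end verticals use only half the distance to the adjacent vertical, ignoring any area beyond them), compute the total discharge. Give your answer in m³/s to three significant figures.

w_2 = (2.07 − 0.00)/2 = 1.035 m; q_2 = 0.175 × 0.52 × 1.035 = 0.09419 m³/s
w_3 = (3.04 − 0.66)/2 = 1.19 m; q_3 = 0.225 × 0.79 × 1.19 = 0.2115 m³/s
w_4 = (5.94 − 2.07)/2 = 1.935 m; q_4 = 0.235 × 1.21 × 1.935 = 0.5502 m³/s
w_5 = (6.37 − 3.04)/2 = 1.665 m; q_5 = 0.184 × 0.52 × 1.665 = 0.1593 m³/s
Stations 1, 6 contribute zero (depth or velocity is 0).
Q = Σ qᵢ = 1.015 m³/s

1.02 m³/s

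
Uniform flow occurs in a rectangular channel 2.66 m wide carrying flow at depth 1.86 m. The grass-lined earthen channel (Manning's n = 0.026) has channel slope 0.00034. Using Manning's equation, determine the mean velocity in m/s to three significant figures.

A = b·y = 2.66 × 1.86 = 4.948 m²
P = b + 2y = 2.66 + 2×1.86 = 6.380 m
R = A/P = 4.948/6.380 = 0.7755 m
Q = (1/n)·A·R^(2/3)·S^(1/2) = (1/0.026) × 4.948 × 0.7755^(2/3) × 0.00034^(1/2) = 2.962 m³/s
V = Q/A = 2.962/4.948 = 0.5986 m/s

0.599 m/s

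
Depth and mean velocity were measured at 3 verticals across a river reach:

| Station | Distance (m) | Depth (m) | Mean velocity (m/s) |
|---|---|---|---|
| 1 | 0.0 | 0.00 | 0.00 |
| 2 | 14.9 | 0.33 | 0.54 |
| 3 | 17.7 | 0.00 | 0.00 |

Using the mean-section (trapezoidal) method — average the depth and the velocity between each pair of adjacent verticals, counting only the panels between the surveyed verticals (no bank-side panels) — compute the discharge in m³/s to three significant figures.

0.789 m³/s

Panel 1-2: Δb = 14.9 m, d̄ = (0.00+0.33)/2 = 0.165, v̄ = (0.00+0.54)/2 = 0.27 → q = 14.9×0.165×0.27 = 0.6638 m³/s
Panel 2-3: Δb = 2.8 m, d̄ = (0.33+0.00)/2 = 0.165, v̄ = (0.54+0.00)/2 = 0.27 → q = 2.8×0.165×0.27 = 0.1247 m³/s
Q = Σ q = 0.7885 m³/s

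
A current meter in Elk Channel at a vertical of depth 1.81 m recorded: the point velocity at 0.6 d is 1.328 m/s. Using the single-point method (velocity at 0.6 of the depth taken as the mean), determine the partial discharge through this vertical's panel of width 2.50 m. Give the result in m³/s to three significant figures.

6.01 m³/s

v̄ = v₀.₆ = 1.328 m/s
q = v̄ × d × w = 1.328 × 1.81 × 2.50 = 6.009 m³/s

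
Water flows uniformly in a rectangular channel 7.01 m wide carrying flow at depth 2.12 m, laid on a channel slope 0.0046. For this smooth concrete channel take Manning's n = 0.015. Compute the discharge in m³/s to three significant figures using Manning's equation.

80.9 m³/s

A = b·y = 7.01 × 2.12 = 14.86 m²
P = b + 2y = 7.01 + 2×2.12 = 11.25 m
R = A/P = 14.86/11.25 = 1.321 m
Q = (1/n)·A·R^(2/3)·S^(1/2) = (1/0.015) × 14.86 × 1.321^(2/3) × 0.0046^(1/2) = 80.90 m³/s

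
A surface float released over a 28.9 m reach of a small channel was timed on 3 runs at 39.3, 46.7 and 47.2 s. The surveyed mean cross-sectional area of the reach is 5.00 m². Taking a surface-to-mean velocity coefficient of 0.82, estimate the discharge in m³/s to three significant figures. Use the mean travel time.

t̄ = (39.3 + 46.7 + 47.2) / 3 = 44.4 s
v_surface = L / t̄ = 28.9 / 44.4 = 0.6509 m/s
v_mean = 0.82 × 0.6509 = 0.5337 m/s
Q = A × v_mean = 5.00 × 0.5337 = 2.669 m³/s

2.67 m³/s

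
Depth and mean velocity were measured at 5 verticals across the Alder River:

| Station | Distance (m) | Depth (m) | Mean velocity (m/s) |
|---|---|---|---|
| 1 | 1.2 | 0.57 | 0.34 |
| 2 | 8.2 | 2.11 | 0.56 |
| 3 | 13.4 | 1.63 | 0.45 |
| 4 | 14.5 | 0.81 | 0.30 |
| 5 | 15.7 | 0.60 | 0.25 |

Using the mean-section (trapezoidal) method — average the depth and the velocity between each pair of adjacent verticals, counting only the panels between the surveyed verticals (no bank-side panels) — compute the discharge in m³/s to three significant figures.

Panel 1-2: Δb = 7 m, d̄ = (0.57+2.11)/2 = 1.34, v̄ = (0.34+0.56)/2 = 0.45 → q = 7×1.34×0.45 = 4.221 m³/s
Panel 2-3: Δb = 5.2 m, d̄ = (2.11+1.63)/2 = 1.87, v̄ = (0.56+0.45)/2 = 0.505 → q = 5.2×1.87×0.505 = 4.911 m³/s
Panel 3-4: Δb = 1.1 m, d̄ = (1.63+0.81)/2 = 1.22, v̄ = (0.45+0.30)/2 = 0.375 → q = 1.1×1.22×0.375 = 0.5033 m³/s
Panel 4-5: Δb = 1.2 m, d̄ = (0.81+0.60)/2 = 0.705, v̄ = (0.30+0.25)/2 = 0.275 → q = 1.2×0.705×0.275 = 0.2327 m³/s
Q = Σ q = 9.868 m³/s

9.87 m³/s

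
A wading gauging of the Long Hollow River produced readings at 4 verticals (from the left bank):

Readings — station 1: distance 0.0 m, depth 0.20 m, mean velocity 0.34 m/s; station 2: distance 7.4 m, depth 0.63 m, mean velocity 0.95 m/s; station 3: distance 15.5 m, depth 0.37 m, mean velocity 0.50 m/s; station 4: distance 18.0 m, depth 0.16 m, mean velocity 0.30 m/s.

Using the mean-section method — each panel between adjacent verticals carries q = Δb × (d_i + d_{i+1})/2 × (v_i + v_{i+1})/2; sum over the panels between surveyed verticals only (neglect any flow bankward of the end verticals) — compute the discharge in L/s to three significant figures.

5180 L/s

Panel 1-2: Δb = 7.4 m, d̄ = (0.20+0.63)/2 = 0.415, v̄ = (0.34+0.95)/2 = 0.645 → q = 7.4×0.415×0.645 = 1.981 m³/s
Panel 2-3: Δb = 8.1 m, d̄ = (0.63+0.37)/2 = 0.5, v̄ = (0.95+0.50)/2 = 0.725 → q = 8.1×0.5×0.725 = 2.936 m³/s
Panel 3-4: Δb = 2.5 m, d̄ = (0.37+0.16)/2 = 0.265, v̄ = (0.50+0.30)/2 = 0.4 → q = 2.5×0.265×0.4 = 0.2650 m³/s
Q = Σ q = 5.182 m³/s
= 5.182 × 1000 = 5182 L/s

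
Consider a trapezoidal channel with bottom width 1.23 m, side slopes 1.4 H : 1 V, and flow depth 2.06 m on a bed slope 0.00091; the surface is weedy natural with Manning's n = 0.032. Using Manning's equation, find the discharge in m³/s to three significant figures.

A = (b + z·y)·y = (1.23 + 1.4×2.06)×2.06 = 8.475 m²
P = b + 2y√(1+z²) = 1.23 + 2×2.06×√(1+1.4²) = 8.318 m
R = A/P = 8.475/8.318 = 1.019 m
Q = (1/n)·A·R^(2/3)·S^(1/2) = (1/0.032) × 8.475 × 1.019^(2/3) × 0.00091^(1/2) = 8.089 m³/s

8.09 m³/s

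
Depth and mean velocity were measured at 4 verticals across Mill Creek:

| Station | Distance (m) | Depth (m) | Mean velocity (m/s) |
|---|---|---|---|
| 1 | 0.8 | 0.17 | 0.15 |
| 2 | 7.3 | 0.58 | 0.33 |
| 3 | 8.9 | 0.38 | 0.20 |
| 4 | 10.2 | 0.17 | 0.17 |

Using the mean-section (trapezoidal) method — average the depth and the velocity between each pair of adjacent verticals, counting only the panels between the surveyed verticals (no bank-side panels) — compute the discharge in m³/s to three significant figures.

Panel 1-2: Δb = 6.5 m, d̄ = (0.17+0.58)/2 = 0.375, v̄ = (0.15+0.33)/2 = 0.24 → q = 6.5×0.375×0.24 = 0.5850 m³/s
Panel 2-3: Δb = 1.6 m, d̄ = (0.58+0.38)/2 = 0.48, v̄ = (0.33+0.20)/2 = 0.265 → q = 1.6×0.48×0.265 = 0.2035 m³/s
Panel 3-4: Δb = 1.3 m, d̄ = (0.38+0.17)/2 = 0.275, v̄ = (0.20+0.17)/2 = 0.185 → q = 1.3×0.275×0.185 = 0.06614 m³/s
Q = Σ q = 0.8547 m³/s

0.855 m³/s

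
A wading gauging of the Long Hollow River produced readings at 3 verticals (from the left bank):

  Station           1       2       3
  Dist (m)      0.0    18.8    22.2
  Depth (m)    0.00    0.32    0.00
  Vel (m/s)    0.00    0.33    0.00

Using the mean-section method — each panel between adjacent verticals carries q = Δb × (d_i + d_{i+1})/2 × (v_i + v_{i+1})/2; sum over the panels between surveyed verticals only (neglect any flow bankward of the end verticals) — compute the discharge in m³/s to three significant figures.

Panel 1-2: Δb = 18.8 m, d̄ = (0.00+0.32)/2 = 0.16, v̄ = (0.00+0.33)/2 = 0.165 → q = 18.8×0.16×0.165 = 0.4963 m³/s
Panel 2-3: Δb = 3.4 m, d̄ = (0.32+0.00)/2 = 0.16, v̄ = (0.33+0.00)/2 = 0.165 → q = 3.4×0.16×0.165 = 0.08976 m³/s
Q = Σ q = 0.5861 m³/s

0.586 m³/s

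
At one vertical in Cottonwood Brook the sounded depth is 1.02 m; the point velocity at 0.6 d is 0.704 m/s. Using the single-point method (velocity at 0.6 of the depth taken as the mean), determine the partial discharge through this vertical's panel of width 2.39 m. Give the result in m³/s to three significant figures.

v̄ = v₀.₆ = 0.704 m/s
q = v̄ × d × w = 0.7040 × 1.02 × 2.39 = 1.716 m³/s

1.72 m³/s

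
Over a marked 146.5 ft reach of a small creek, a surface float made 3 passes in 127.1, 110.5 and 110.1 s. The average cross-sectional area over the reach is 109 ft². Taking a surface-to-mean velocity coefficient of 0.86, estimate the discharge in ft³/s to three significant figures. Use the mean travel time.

t̄ = (127.1 + 110.5 + 110.1) / 3 = 115.9 s
v_surface = L / t̄ = 146.5 / 115.9 = 1.264 ft/s
v_mean = 0.86 × 1.264 = 1.087 ft/s
Q = A × v_mean = 109 × 1.087 = 118.5 ft³/s

118 ft³/s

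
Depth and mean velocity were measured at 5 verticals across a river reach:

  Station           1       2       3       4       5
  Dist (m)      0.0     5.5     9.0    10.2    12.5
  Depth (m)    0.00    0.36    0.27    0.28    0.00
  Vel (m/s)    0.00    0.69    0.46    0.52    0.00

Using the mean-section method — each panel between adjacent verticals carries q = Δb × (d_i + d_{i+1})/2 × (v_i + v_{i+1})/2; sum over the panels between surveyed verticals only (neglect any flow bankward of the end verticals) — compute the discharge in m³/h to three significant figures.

4400 m³/h

Panel 1-2: Δb = 5.5 m, d̄ = (0.00+0.36)/2 = 0.18, v̄ = (0.00+0.69)/2 = 0.345 → q = 5.5×0.18×0.345 = 0.3416 m³/s
Panel 2-3: Δb = 3.5 m, d̄ = (0.36+0.27)/2 = 0.315, v̄ = (0.69+0.46)/2 = 0.575 → q = 3.5×0.315×0.575 = 0.6339 m³/s
Panel 3-4: Δb = 1.2 m, d̄ = (0.27+0.28)/2 = 0.275, v̄ = (0.46+0.52)/2 = 0.49 → q = 1.2×0.275×0.49 = 0.1617 m³/s
Panel 4-5: Δb = 2.3 m, d̄ = (0.28+0.00)/2 = 0.14, v̄ = (0.52+0.00)/2 = 0.26 → q = 2.3×0.14×0.26 = 0.08372 m³/s
Q = Σ q = 1.221 m³/s
= 1.221 × 3600 = 4395 m³/h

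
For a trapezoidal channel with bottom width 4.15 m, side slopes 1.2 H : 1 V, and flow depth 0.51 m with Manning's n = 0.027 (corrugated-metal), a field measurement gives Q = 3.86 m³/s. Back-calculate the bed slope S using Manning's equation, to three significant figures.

0.00580

A = (b + z·y)·y = (4.15 + 1.2×0.51)×0.51 = 2.429 m²
P = b + 2y√(1+z²) = 4.15 + 2×0.51×√(1+1.2²) = 5.743 m
R = A/P = 2.429/5.743 = 0.4229 m
S = (Q·n / (1·A·R^(2/3)))² = (3.86×0.027 / (1×2.429×0.5634))² = 0.005802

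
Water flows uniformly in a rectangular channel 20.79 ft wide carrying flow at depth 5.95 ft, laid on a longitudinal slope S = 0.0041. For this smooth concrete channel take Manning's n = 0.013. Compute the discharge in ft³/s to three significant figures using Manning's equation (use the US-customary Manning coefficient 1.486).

A = b·y = 20.79 × 5.95 = 123.7 ft²
P = b + 2y = 20.79 + 2×5.95 = 32.69 ft
R = A/P = 123.7/32.69 = 3.784 ft
Q = (1.486/n)·A·R^(2/3)·S^(1/2) = (1.486/0.013) × 123.7 × 3.784^(2/3) × 0.0041^(1/2) = 2199 ft³/s

2200 ft³/s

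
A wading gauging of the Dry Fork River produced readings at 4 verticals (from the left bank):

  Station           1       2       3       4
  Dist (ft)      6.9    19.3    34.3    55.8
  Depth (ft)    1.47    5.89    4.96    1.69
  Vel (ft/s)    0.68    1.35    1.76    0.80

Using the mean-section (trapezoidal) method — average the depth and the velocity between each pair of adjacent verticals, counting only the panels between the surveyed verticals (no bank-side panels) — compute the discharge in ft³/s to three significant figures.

264 ft³/s

Panel 1-2: Δb = 12.4 ft, d̄ = (1.47+5.89)/2 = 3.68, v̄ = (0.68+1.35)/2 = 1.015 → q = 12.4×3.68×1.015 = 46.32 ft³/s
Panel 2-3: Δb = 15 ft, d̄ = (5.89+4.96)/2 = 5.425, v̄ = (1.35+1.76)/2 = 1.555 → q = 15×5.425×1.555 = 126.5 ft³/s
Panel 3-4: Δb = 21.5 ft, d̄ = (4.96+1.69)/2 = 3.325, v̄ = (1.76+0.80)/2 = 1.28 → q = 21.5×3.325×1.28 = 91.50 ft³/s
Q = Σ q = 264.4 ft³/s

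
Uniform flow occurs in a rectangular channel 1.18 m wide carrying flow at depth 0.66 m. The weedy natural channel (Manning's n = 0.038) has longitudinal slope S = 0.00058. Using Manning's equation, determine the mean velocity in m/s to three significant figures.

0.291 m/s

A = b·y = 1.18 × 0.66 = 0.7788 m²
P = b + 2y = 1.18 + 2×0.66 = 2.500 m
R = A/P = 0.7788/2.500 = 0.3115 m
Q = (1/n)·A·R^(2/3)·S^(1/2) = (1/0.038) × 0.7788 × 0.3115^(2/3) × 0.00058^(1/2) = 0.2268 m³/s
V = Q/A = 0.2268/0.7788 = 0.2912 m/s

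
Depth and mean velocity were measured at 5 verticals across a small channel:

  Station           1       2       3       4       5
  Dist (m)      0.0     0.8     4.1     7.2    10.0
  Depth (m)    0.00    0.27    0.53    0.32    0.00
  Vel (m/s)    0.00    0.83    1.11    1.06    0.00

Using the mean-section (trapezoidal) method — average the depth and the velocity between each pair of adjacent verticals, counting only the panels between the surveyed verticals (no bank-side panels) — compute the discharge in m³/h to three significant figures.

Panel 1-2: Δb = 0.8 m, d̄ = (0.00+0.27)/2 = 0.135, v̄ = (0.00+0.83)/2 = 0.415 → q = 0.8×0.135×0.415 = 0.04482 m³/s
Panel 2-3: Δb = 3.3 m, d̄ = (0.27+0.53)/2 = 0.4, v̄ = (0.83+1.11)/2 = 0.97 → q = 3.3×0.4×0.97 = 1.280 m³/s
Panel 3-4: Δb = 3.1 m, d̄ = (0.53+0.32)/2 = 0.425, v̄ = (1.11+1.06)/2 = 1.085 → q = 3.1×0.425×1.085 = 1.429 m³/s
Panel 4-5: Δb = 2.8 m, d̄ = (0.32+0.00)/2 = 0.16, v̄ = (1.06+0.00)/2 = 0.53 → q = 2.8×0.16×0.53 = 0.2374 m³/s
Q = Σ q = 2.992 m³/s
= 2.992 × 3600 = 10770 m³/h

10800 m³/h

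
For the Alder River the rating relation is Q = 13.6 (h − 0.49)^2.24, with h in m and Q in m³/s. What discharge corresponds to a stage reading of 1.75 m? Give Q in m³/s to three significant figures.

Q = 13.6 × (1.75 − 0.49)^2.24 = 13.6 × 1.26^2.24 = 22.82 m³/s

22.8 m³/s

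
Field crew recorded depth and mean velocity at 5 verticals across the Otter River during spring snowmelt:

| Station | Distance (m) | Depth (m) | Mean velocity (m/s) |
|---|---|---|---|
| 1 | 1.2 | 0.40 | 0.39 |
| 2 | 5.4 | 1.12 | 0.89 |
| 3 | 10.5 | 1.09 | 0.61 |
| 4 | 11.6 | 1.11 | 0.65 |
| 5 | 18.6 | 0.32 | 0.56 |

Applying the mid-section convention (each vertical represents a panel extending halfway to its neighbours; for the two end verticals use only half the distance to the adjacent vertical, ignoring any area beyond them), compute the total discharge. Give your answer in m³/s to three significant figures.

w_1 = (5.4 − 1.2)/2 = 2.1 m; q_1 = 0.39 × 0.40 × 2.1 = 0.3276 m³/s
w_2 = (10.5 − 1.2)/2 = 4.65 m; q_2 = 0.89 × 1.12 × 4.65 = 4.635 m³/s
w_3 = (11.6 − 5.4)/2 = 3.1 m; q_3 = 0.61 × 1.09 × 3.1 = 2.061 m³/s
w_4 = (18.6 − 10.5)/2 = 4.05 m; q_4 = 0.65 × 1.11 × 4.05 = 2.922 m³/s
w_5 = (18.6 − 11.6)/2 = 3.5 m; q_5 = 0.56 × 0.32 × 3.5 = 0.6272 m³/s
Q = Σ qᵢ = 10.57 m³/s

10.6 m³/s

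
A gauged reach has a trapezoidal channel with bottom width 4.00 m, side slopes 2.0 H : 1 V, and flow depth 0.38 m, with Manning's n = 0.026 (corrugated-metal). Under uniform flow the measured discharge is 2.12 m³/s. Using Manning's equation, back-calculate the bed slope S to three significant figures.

A = (b + z·y)·y = (4.00 + 2.0×0.38)×0.38 = 1.809 m²
P = b + 2y√(1+z²) = 4.00 + 2×0.38×√(1+2.0²) = 5.699 m
R = A/P = 1.809/5.699 = 0.3174 m
S = (Q·n / (1·A·R^(2/3)))² = (2.12×0.026 / (1×1.809×0.4653))² = 0.004290

0.00429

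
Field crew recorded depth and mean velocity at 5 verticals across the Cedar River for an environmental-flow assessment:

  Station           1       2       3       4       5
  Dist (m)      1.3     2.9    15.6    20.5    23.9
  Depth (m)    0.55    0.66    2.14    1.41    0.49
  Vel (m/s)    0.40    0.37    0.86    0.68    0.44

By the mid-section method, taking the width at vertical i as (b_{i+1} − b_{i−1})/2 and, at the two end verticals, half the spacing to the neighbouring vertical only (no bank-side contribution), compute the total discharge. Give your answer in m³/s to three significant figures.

w_1 = (2.9 − 1.3)/2 = 0.8 m; q_1 = 0.40 × 0.55 × 0.8 = 0.1760 m³/s
w_2 = (15.6 − 1.3)/2 = 7.15 m; q_2 = 0.37 × 0.66 × 7.15 = 1.746 m³/s
w_3 = (20.5 − 2.9)/2 = 8.8 m; q_3 = 0.86 × 2.14 × 8.8 = 16.20 m³/s
w_4 = (23.9 − 15.6)/2 = 4.15 m; q_4 = 0.68 × 1.41 × 4.15 = 3.979 m³/s
w_5 = (23.9 − 20.5)/2 = 1.7 m; q_5 = 0.44 × 0.49 × 1.7 = 0.3665 m³/s
Q = Σ qᵢ = 22.46 m³/s

22.5 m³/s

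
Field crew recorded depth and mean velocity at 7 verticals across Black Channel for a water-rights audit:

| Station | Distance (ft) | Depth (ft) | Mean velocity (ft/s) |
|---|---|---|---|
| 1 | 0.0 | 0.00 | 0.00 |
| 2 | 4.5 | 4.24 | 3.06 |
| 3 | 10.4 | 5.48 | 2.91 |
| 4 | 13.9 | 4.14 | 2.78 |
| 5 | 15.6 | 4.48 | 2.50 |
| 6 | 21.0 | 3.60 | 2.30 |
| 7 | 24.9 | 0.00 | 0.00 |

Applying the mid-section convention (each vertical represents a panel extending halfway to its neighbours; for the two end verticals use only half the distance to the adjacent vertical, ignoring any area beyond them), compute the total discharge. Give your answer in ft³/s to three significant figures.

251 ft³/s

w_2 = (10.4 − 0.0)/2 = 5.2 ft; q_2 = 3.06 × 4.24 × 5.2 = 67.47 ft³/s
w_3 = (13.9 − 4.5)/2 = 4.7 ft; q_3 = 2.91 × 5.48 × 4.7 = 74.95 ft³/s
w_4 = (15.6 − 10.4)/2 = 2.6 ft; q_4 = 2.78 × 4.14 × 2.6 = 29.92 ft³/s
w_5 = (21.0 − 13.9)/2 = 3.55 ft; q_5 = 2.50 × 4.48 × 3.55 = 39.76 ft³/s
w_6 = (24.9 − 15.6)/2 = 4.65 ft; q_6 = 2.30 × 3.60 × 4.65 = 38.50 ft³/s
Stations 1, 7 contribute zero (depth or velocity is 0).
Q = Σ qᵢ = 250.6 ft³/s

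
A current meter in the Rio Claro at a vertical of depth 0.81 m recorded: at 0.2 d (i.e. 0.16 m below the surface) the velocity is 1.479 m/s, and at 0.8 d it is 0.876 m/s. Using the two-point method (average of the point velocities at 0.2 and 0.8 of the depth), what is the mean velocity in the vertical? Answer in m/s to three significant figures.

v̄ = (1.479 + 0.876) / 2 = 1.178 m/s

1.18 m/s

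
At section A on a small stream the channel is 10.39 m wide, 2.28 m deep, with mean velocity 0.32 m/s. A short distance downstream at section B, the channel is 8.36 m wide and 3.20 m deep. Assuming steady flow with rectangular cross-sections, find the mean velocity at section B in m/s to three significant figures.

0.283 m/s

Q = A₁V₁ = (10.39×2.28) × 0.32 = 7.581 m³/s
A₂ = 8.36 × 3.20 = 26.75 m²
V₂ = Q/A₂ = 7.581/26.75 = 0.2834 m/s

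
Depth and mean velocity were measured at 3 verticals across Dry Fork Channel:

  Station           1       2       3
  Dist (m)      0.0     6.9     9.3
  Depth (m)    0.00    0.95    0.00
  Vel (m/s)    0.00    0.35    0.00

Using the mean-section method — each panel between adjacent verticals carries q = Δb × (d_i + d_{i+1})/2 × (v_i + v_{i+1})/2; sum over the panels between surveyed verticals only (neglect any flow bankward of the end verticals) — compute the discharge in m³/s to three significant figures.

Panel 1-2: Δb = 6.9 m, d̄ = (0.00+0.95)/2 = 0.475, v̄ = (0.00+0.35)/2 = 0.175 → q = 6.9×0.475×0.175 = 0.5736 m³/s
Panel 2-3: Δb = 2.4 m, d̄ = (0.95+0.00)/2 = 0.475, v̄ = (0.35+0.00)/2 = 0.175 → q = 2.4×0.475×0.175 = 0.1995 m³/s
Q = Σ q = 0.7731 m³/s

0.773 m³/s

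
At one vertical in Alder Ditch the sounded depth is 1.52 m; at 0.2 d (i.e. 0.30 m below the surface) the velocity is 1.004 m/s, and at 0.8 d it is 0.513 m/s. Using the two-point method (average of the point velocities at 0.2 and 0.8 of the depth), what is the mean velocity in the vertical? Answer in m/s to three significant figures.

v̄ = (1.004 + 0.513) / 2 = 0.7585 m/s

0.759 m/s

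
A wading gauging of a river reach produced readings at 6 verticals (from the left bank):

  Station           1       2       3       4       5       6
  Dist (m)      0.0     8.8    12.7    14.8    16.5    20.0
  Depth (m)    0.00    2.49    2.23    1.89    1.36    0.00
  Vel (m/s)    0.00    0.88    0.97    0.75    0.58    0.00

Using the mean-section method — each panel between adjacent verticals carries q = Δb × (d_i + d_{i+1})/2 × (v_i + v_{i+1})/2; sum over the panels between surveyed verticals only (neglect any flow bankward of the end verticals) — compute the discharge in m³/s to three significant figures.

Panel 1-2: Δb = 8.8 m, d̄ = (0.00+2.49)/2 = 1.245, v̄ = (0.00+0.88)/2 = 0.44 → q = 8.8×1.245×0.44 = 4.821 m³/s
Panel 2-3: Δb = 3.9 m, d̄ = (2.49+2.23)/2 = 2.36, v̄ = (0.88+0.97)/2 = 0.925 → q = 3.9×2.36×0.925 = 8.514 m³/s
Panel 3-4: Δb = 2.1 m, d̄ = (2.23+1.89)/2 = 2.06, v̄ = (0.97+0.75)/2 = 0.86 → q = 2.1×2.06×0.86 = 3.720 m³/s
Panel 4-5: Δb = 1.7 m, d̄ = (1.89+1.36)/2 = 1.625, v̄ = (0.75+0.58)/2 = 0.665 → q = 1.7×1.625×0.665 = 1.837 m³/s
Panel 5-6: Δb = 3.5 m, d̄ = (1.36+0.00)/2 = 0.68, v̄ = (0.58+0.00)/2 = 0.29 → q = 3.5×0.68×0.29 = 0.6902 m³/s
Q = Σ q = 19.58 m³/s

19.6 m³/s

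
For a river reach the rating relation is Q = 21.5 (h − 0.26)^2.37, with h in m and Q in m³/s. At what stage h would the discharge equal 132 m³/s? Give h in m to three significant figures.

2.41 m

h − h₀ = (Q/C)^(1/b) = (132/21.5)^(1/2.37) = 2.151 m
h = 0.26 + 2.151 = 2.411 m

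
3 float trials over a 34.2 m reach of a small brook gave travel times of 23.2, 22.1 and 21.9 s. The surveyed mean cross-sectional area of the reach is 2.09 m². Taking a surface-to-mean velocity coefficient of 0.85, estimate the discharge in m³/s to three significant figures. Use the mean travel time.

t̄ = (23.2 + 22.1 + 21.9) / 3 = 22.4 s
v_surface = L / t̄ = 34.2 / 22.4 = 1.527 m/s
v_mean = 0.85 × 1.527 = 1.298 m/s
Q = A × v_mean = 2.09 × 1.298 = 2.712 m³/s

2.71 m³/s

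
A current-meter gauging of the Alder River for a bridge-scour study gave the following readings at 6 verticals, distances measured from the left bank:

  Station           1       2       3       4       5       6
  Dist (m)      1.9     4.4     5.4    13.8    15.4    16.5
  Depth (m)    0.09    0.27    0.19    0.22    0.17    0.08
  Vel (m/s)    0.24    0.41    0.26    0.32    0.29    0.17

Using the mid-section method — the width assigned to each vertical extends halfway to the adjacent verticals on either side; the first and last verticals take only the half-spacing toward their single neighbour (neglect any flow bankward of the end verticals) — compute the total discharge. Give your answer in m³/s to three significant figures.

w_1 = (4.4 − 1.9)/2 = 1.25 m; q_1 = 0.24 × 0.09 × 1.25 = 0.02700 m³/s
w_2 = (5.4 − 1.9)/2 = 1.75 m; q_2 = 0.41 × 0.27 × 1.75 = 0.1937 m³/s
w_3 = (13.8 − 4.4)/2 = 4.7 m; q_3 = 0.26 × 0.19 × 4.7 = 0.2322 m³/s
w_4 = (15.4 − 5.4)/2 = 5 m; q_4 = 0.32 × 0.22 × 5 = 0.3520 m³/s
w_5 = (16.5 − 13.8)/2 = 1.35 m; q_5 = 0.29 × 0.17 × 1.35 = 0.06656 m³/s
w_6 = (16.5 − 15.4)/2 = 0.55 m; q_6 = 0.17 × 0.08 × 0.55 = 0.007480 m³/s
Q = Σ qᵢ = 0.8789 m³/s

0.879 m³/s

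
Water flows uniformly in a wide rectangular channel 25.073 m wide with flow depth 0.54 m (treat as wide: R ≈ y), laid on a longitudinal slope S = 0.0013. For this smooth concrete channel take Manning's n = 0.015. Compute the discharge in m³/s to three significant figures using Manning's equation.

21.6 m³/s

A = b·y = 25.073 × 0.54 = 13.54 m²
Wide channel: R ≈ y = 0.54 m
Q = (1/n)·A·R^(2/3)·S^(1/2) = (1/0.015) × 13.54 × 0.5400^(2/3) × 0.0013^(1/2) = 21.58 m³/s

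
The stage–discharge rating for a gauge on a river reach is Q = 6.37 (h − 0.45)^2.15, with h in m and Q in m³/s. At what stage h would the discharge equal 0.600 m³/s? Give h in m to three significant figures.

0.783 m

h − h₀ = (Q/C)^(1/b) = (0.600/6.37)^(1/2.15) = 0.3333 m
h = 0.45 + 0.3333 = 0.7833 m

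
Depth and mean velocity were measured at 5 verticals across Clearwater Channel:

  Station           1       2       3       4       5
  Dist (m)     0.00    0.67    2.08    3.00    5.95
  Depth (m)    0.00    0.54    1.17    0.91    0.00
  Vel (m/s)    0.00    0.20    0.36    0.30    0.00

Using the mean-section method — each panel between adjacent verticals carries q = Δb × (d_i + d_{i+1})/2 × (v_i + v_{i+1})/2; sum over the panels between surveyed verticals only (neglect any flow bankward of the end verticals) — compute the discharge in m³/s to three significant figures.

Panel 1-2: Δb = 0.67 m, d̄ = (0.00+0.54)/2 = 0.27, v̄ = (0.00+0.20)/2 = 0.1 → q = 0.67×0.27×0.1 = 0.01809 m³/s
Panel 2-3: Δb = 1.41 m, d̄ = (0.54+1.17)/2 = 0.855, v̄ = (0.20+0.36)/2 = 0.28 → q = 1.41×0.855×0.28 = 0.3376 m³/s
Panel 3-4: Δb = 0.92 m, d̄ = (1.17+0.91)/2 = 1.04, v̄ = (0.36+0.30)/2 = 0.33 → q = 0.92×1.04×0.33 = 0.3157 m³/s
Panel 4-5: Δb = 2.95 m, d̄ = (0.91+0.00)/2 = 0.455, v̄ = (0.30+0.00)/2 = 0.15 → q = 2.95×0.455×0.15 = 0.2013 m³/s
Q = Σ q = 0.8727 m³/s

0.873 m³/s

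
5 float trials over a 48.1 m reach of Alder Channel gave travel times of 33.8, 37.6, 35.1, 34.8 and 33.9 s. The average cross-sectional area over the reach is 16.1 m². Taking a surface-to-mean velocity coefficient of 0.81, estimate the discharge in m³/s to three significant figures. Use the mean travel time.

t̄ = (33.8 + 37.6 + 35.1 + 34.8 + 33.9) / 5 = 35.04 s
v_surface = L / t̄ = 48.1 / 35.04 = 1.373 m/s
v_mean = 0.81 × 1.373 = 1.112 m/s
Q = A × v_mean = 16.1 × 1.112 = 17.90 m³/s

17.9 m³/s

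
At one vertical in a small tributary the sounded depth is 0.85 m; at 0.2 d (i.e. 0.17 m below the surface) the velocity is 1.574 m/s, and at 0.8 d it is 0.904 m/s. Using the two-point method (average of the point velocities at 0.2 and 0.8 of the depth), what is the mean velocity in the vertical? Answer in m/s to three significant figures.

1.24 m/s

v̄ = (1.574 + 0.904) / 2 = 1.239 m/s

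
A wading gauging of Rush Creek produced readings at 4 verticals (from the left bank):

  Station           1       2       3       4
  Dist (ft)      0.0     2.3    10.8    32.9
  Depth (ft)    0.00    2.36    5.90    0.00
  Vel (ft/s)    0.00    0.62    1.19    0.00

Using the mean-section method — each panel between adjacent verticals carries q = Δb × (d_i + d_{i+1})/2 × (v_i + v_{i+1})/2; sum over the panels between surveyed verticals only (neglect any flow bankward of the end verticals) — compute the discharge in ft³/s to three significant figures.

71.4 ft³/s

Panel 1-2: Δb = 2.3 ft, d̄ = (0.00+2.36)/2 = 1.18, v̄ = (0.00+0.62)/2 = 0.31 → q = 2.3×1.18×0.31 = 0.8413 ft³/s
Panel 2-3: Δb = 8.5 ft, d̄ = (2.36+5.90)/2 = 4.13, v̄ = (0.62+1.19)/2 = 0.905 → q = 8.5×4.13×0.905 = 31.77 ft³/s
Panel 3-4: Δb = 22.1 ft, d̄ = (5.90+0.00)/2 = 2.95, v̄ = (1.19+0.00)/2 = 0.595 → q = 22.1×2.95×0.595 = 38.79 ft³/s
Q = Σ q = 71.40 ft³/s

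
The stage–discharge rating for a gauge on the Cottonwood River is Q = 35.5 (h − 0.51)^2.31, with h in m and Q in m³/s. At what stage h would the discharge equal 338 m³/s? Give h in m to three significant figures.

h − h₀ = (Q/C)^(1/b) = (338/35.5)^(1/2.31) = 2.653 m
h = 0.51 + 2.653 = 3.163 m

3.16 m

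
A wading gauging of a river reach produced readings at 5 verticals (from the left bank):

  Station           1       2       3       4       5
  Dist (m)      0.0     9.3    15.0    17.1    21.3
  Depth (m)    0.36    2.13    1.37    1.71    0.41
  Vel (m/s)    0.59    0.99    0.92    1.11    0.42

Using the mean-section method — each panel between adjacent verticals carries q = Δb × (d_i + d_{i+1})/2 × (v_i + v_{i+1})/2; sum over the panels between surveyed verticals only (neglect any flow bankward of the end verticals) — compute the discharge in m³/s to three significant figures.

Panel 1-2: Δb = 9.3 m, d̄ = (0.36+2.13)/2 = 1.245, v̄ = (0.59+0.99)/2 = 0.79 → q = 9.3×1.245×0.79 = 9.147 m³/s
Panel 2-3: Δb = 5.7 m, d̄ = (2.13+1.37)/2 = 1.75, v̄ = (0.99+0.92)/2 = 0.955 → q = 5.7×1.75×0.955 = 9.526 m³/s
Panel 3-4: Δb = 2.1 m, d̄ = (1.37+1.71)/2 = 1.54, v̄ = (0.92+1.11)/2 = 1.015 → q = 2.1×1.54×1.015 = 3.283 m³/s
Panel 4-5: Δb = 4.2 m, d̄ = (1.71+0.41)/2 = 1.06, v̄ = (1.11+0.42)/2 = 0.765 → q = 4.2×1.06×0.765 = 3.406 m³/s
Q = Σ q = 25.36 m³/s

25.4 m³/s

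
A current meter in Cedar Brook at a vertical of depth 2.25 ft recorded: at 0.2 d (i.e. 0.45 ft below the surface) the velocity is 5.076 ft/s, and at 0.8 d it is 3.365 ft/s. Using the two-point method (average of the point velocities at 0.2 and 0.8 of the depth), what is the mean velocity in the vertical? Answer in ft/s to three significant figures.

4.22 ft/s

v̄ = (5.076 + 3.365) / 2 = 4.221 ft/s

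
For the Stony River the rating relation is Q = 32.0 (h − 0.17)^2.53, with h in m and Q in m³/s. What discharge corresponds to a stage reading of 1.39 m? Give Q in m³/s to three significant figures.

Q = 32.0 × (1.39 − 0.17)^2.53 = 32.0 × 1.22^2.53 = 52.92 m³/s

52.9 m³/s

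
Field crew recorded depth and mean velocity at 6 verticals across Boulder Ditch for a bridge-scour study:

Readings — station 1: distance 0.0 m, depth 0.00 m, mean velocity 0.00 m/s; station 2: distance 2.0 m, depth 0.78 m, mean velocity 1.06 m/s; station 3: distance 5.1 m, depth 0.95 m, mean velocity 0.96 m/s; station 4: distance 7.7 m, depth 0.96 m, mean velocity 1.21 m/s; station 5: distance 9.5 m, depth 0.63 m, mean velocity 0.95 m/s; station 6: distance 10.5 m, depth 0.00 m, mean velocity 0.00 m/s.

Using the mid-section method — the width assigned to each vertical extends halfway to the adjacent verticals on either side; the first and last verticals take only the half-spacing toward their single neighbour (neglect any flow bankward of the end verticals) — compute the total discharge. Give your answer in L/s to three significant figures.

w_2 = (5.1 − 0.0)/2 = 2.55 m; q_2 = 1.06 × 0.78 × 2.55 = 2.108 m³/s
w_3 = (7.7 − 2.0)/2 = 2.85 m; q_3 = 0.96 × 0.95 × 2.85 = 2.599 m³/s
w_4 = (9.5 − 5.1)/2 = 2.2 m; q_4 = 1.21 × 0.96 × 2.2 = 2.556 m³/s
w_5 = (10.5 − 7.7)/2 = 1.4 m; q_5 = 0.95 × 0.63 × 1.4 = 0.8379 m³/s
Stations 1, 6 contribute zero (depth or velocity is 0).
Q = Σ qᵢ = 8.101 m³/s
= 8.101 × 1000 = 8101 L/s

8100 L/s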